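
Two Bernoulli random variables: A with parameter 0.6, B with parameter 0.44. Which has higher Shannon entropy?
B

For binary distributions, entropy is maximized at p=0.5 and decreases as p moves toward 0 or 1.

H(A) = H(0.6) = 0.9710 bits
H(B) = H(0.44) = 0.9896 bits

Distribution B (p=0.44) is closer to uniform (p=0.5), so it has higher entropy.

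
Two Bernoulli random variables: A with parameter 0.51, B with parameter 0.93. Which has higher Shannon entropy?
A

For binary distributions, entropy is maximized at p=0.5 and decreases as p moves toward 0 or 1.

H(A) = H(0.51) = 0.9997 bits
H(B) = H(0.93) = 0.3659 bits

Distribution A (p=0.51) is closer to uniform (p=0.5), so it has higher entropy.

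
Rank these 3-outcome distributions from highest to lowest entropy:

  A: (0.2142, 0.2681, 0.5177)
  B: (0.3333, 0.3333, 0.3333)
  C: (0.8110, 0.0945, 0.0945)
B > A > C

Key insight: Entropy is maximized by uniform distributions and minimized by concentrated distributions.

- Uniform distributions have maximum entropy log₂(3) = 1.5850 bits
- The more "peaked" or concentrated a distribution, the lower its entropy

Entropies:
  H(A) = 1.4770 bits
  H(B) = 1.5850 bits
  H(C) = 0.8884 bits

Ranking: B > A > C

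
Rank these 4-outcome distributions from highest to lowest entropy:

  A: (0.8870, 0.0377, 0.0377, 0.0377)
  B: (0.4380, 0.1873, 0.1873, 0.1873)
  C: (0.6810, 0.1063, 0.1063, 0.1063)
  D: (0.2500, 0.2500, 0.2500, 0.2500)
D > B > C > A

Key insight: Entropy is maximized by uniform distributions and minimized by concentrated distributions.

Entropies:
  H(A) = 0.6880 bits
  H(B) = 1.8796 bits
  H(C) = 1.4089 bits
  H(D) = 2.0000 bits

Ranking: D > B > C > A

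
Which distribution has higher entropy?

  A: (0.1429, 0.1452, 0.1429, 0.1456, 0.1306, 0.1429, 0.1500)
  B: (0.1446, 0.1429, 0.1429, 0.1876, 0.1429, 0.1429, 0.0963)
A

Both distributions are close to uniform, making this a harder comparison.

H(A) = 2.8063 bits
H(B) = 2.7858 bits

The distribution closer to uniform has higher entropy.
Answer: A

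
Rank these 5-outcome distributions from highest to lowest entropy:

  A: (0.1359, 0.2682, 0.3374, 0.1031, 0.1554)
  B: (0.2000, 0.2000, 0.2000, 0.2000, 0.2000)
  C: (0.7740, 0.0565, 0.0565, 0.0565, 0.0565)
B > A > C

Key insight: Entropy is maximized by uniform distributions and minimized by concentrated distributions.

- Uniform distributions have maximum entropy log₂(5) = 2.3219 bits
- The more "peaked" or concentrated a distribution, the lower its entropy

Entropies:
  H(A) = 2.1847 bits
  H(B) = 2.3219 bits
  H(C) = 1.2230 bits

Ranking: B > A > C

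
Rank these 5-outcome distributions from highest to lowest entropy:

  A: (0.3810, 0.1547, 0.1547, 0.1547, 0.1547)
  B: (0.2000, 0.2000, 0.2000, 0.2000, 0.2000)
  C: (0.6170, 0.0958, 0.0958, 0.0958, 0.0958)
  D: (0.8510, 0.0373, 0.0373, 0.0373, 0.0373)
B > A > C > D

Key insight: Entropy is maximized by uniform distributions and minimized by concentrated distributions.

Entropies:
  H(A) = 2.1967 bits
  H(B) = 2.3219 bits
  H(C) = 1.7261 bits
  H(D) = 0.9053 bits

Ranking: B > A > C > D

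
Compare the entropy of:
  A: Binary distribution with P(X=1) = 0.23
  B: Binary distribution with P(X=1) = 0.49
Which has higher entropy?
B

For binary distributions, entropy is maximized at p=0.5 and decreases as p moves toward 0 or 1.

H(A) = H(0.23) = 0.7780 bits
H(B) = H(0.49) = 0.9997 bits

Distribution B (p=0.49) is closer to uniform (p=0.5), so it has higher entropy.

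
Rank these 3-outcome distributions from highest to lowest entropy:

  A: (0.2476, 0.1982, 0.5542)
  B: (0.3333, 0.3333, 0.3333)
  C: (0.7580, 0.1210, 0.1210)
B > A > C

Key insight: Entropy is maximized by uniform distributions and minimized by concentrated distributions.

- Uniform distributions have maximum entropy log₂(3) = 1.5850 bits
- The more "peaked" or concentrated a distribution, the lower its entropy

Entropies:
  H(A) = 1.4333 bits
  H(B) = 1.5850 bits
  H(C) = 1.0404 bits

Ranking: B > A > C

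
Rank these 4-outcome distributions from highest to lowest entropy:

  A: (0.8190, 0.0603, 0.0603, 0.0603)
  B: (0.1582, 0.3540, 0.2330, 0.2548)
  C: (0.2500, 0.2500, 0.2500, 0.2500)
C > B > A

Key insight: Entropy is maximized by uniform distributions and minimized by concentrated distributions.

- Uniform distributions have maximum entropy log₂(4) = 2.0000 bits
- The more "peaked" or concentrated a distribution, the lower its entropy

Entropies:
  H(A) = 0.9691 bits
  H(B) = 1.9435 bits
  H(C) = 2.0000 bits

Ranking: C > B > A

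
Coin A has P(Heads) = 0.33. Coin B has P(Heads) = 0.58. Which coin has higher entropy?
B

For binary distributions, entropy is maximized at p=0.5 and decreases as p moves toward 0 or 1.

H(A) = H(0.33) = 0.9149 bits
H(B) = H(0.58) = 0.9815 bits

Distribution B (p=0.58) is closer to uniform (p=0.5), so it has higher entropy.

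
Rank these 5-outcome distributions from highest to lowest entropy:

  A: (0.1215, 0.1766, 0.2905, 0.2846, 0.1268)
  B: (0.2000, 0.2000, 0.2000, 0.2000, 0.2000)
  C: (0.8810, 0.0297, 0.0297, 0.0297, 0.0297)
B > A > C

Key insight: Entropy is maximized by uniform distributions and minimized by concentrated distributions.

- Uniform distributions have maximum entropy log₂(5) = 2.3219 bits
- The more "peaked" or concentrated a distribution, the lower its entropy

Entropies:
  H(A) = 2.2231 bits
  H(B) = 2.3219 bits
  H(C) = 0.7645 bits

Ranking: B > A > C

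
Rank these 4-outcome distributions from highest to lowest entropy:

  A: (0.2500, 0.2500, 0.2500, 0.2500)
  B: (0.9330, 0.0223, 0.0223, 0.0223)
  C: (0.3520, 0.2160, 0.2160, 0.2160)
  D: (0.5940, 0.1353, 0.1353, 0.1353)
A > C > D > B

Key insight: Entropy is maximized by uniform distributions and minimized by concentrated distributions.

Entropies:
  H(A) = 2.0000 bits
  H(B) = 0.4608 bits
  H(C) = 1.9629 bits
  H(D) = 1.6178 bits

Ranking: A > C > D > B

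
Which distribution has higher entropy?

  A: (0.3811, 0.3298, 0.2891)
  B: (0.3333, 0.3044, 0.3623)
B

Both distributions are close to uniform, making this a harder comparison.

H(A) = 1.5758 bits
H(B) = 1.5813 bits

The distribution closer to uniform has higher entropy.
Answer: B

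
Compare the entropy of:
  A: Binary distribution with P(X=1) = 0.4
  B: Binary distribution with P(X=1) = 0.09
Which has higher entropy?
A

For binary distributions, entropy is maximized at p=0.5 and decreases as p moves toward 0 or 1.

H(A) = H(0.4) = 0.9710 bits
H(B) = H(0.09) = 0.4365 bits

Distribution A (p=0.4) is closer to uniform (p=0.5), so it has higher entropy.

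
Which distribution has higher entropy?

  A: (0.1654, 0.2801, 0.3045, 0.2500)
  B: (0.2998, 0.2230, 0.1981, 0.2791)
B

Both distributions are close to uniform, making this a harder comparison.

H(A) = 1.9660 bits
H(B) = 1.9803 bits

The distribution closer to uniform has higher entropy.
Answer: B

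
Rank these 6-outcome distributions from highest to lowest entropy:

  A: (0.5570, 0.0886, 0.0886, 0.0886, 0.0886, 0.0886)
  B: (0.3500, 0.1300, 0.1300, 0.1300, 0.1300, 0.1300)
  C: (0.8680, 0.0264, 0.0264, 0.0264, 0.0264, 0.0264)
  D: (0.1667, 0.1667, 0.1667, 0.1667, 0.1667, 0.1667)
D > B > A > C

Key insight: Entropy is maximized by uniform distributions and minimized by concentrated distributions.

Entropies:
  H(A) = 2.0192 bits
  H(B) = 2.4433 bits
  H(C) = 0.8694 bits
  H(D) = 2.5850 bits

Ranking: D > B > A > C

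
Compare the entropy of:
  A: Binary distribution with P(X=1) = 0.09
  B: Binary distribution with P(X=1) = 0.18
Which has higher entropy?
B

For binary distributions, entropy is maximized at p=0.5 and decreases as p moves toward 0 or 1.

H(A) = H(0.09) = 0.4365 bits
H(B) = H(0.18) = 0.6801 bits

Distribution B (p=0.18) is closer to uniform (p=0.5), so it has higher entropy.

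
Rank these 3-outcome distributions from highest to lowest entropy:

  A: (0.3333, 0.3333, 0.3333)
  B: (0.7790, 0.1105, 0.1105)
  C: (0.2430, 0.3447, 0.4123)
A > C > B

Key insight: Entropy is maximized by uniform distributions and minimized by concentrated distributions.

- Uniform distributions have maximum entropy log₂(3) = 1.5850 bits
- The more "peaked" or concentrated a distribution, the lower its entropy

Entropies:
  H(A) = 1.5850 bits
  H(B) = 0.9830 bits
  H(C) = 1.5526 bits

Ranking: A > C > B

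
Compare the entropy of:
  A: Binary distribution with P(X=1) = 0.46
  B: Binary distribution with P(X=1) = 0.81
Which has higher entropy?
A

For binary distributions, entropy is maximized at p=0.5 and decreases as p moves toward 0 or 1.

H(A) = H(0.46) = 0.9954 bits
H(B) = H(0.81) = 0.7015 bits

Distribution A (p=0.46) is closer to uniform (p=0.5), so it has higher entropy.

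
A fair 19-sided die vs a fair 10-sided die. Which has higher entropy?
19-sided die

Both are uniform distributions; for uniform over n outcomes, H = log₂(n). H(19-sided) = log₂(19) = 4.248 bits and H(10-sided) = log₂(10) = 3.322 bits. More outcomes in a uniform distribution means higher entropy.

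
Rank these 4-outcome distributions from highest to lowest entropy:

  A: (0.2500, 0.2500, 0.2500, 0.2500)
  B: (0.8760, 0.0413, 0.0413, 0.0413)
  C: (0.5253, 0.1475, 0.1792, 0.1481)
A > C > B

Key insight: Entropy is maximized by uniform distributions and minimized by concentrated distributions.

- Uniform distributions have maximum entropy log₂(4) = 2.0000 bits
- The more "peaked" or concentrated a distribution, the lower its entropy

Entropies:
  H(A) = 2.0000 bits
  H(B) = 0.7373 bits
  H(C) = 1.7477 bits

Ranking: A > C > B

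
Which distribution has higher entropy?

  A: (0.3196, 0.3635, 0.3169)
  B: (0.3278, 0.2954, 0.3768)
A

Both distributions are close to uniform, making this a harder comparison.

H(A) = 1.5820 bits
H(B) = 1.5777 bits

The distribution closer to uniform has higher entropy.
Answer: A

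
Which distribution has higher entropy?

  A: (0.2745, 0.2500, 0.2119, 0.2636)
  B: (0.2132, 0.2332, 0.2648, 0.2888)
A

Both distributions are close to uniform, making this a harder comparison.

H(A) = 1.9934 bits
H(B) = 1.9903 bits

The distribution closer to uniform has higher entropy.
Answer: A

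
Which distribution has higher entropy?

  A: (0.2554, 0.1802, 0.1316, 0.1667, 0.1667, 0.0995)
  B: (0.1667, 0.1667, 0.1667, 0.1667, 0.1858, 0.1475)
B

Both distributions are close to uniform, making this a harder comparison.

H(A) = 2.5263 bits
H(B) = 2.5818 bits

The distribution closer to uniform has higher entropy.
Answer: B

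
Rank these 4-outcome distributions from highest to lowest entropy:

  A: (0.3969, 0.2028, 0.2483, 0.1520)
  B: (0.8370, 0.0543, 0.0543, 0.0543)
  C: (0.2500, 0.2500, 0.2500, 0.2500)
C > A > B

Key insight: Entropy is maximized by uniform distributions and minimized by concentrated distributions.

- Uniform distributions have maximum entropy log₂(4) = 2.0000 bits
- The more "peaked" or concentrated a distribution, the lower its entropy

Entropies:
  H(A) = 1.9081 bits
  H(B) = 0.8998 bits
  H(C) = 2.0000 bits

Ranking: C > A > B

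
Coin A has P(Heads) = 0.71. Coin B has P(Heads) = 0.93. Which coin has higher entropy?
A

For binary distributions, entropy is maximized at p=0.5 and decreases as p moves toward 0 or 1.

H(A) = H(0.71) = 0.8687 bits
H(B) = H(0.93) = 0.3659 bits

Distribution A (p=0.71) is closer to uniform (p=0.5), so it has higher entropy.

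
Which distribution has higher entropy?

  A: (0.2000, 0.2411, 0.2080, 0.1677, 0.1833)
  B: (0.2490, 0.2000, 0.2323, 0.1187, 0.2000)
A

Both distributions are close to uniform, making this a harder comparison.

H(A) = 2.3110 bits
H(B) = 2.2824 bits

The distribution closer to uniform has higher entropy.
Answer: A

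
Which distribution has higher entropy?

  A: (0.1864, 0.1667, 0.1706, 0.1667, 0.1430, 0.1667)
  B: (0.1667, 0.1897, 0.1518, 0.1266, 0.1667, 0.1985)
A

Both distributions are close to uniform, making this a harder comparison.

H(A) = 2.5807 bits
H(B) = 2.5701 bits

The distribution closer to uniform has higher entropy.
Answer: A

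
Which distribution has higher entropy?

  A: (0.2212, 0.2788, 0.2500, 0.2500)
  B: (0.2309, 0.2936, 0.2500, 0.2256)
A

Both distributions are close to uniform, making this a harder comparison.

H(A) = 1.9952 bits
H(B) = 1.9919 bits

The distribution closer to uniform has higher entropy.
Answer: A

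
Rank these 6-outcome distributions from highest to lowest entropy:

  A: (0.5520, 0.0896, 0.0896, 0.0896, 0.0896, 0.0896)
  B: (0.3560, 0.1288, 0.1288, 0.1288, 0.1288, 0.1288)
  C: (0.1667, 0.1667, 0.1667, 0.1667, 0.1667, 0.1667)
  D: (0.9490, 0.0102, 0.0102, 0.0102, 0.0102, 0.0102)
C > B > A > D

Key insight: Entropy is maximized by uniform distributions and minimized by concentrated distributions.

Entropies:
  H(A) = 2.0324 bits
  H(B) = 2.4346 bits
  H(C) = 2.5850 bits
  H(D) = 0.4090 bits

Ranking: C > B > A > D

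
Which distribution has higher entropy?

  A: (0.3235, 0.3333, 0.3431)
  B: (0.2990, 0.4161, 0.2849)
A

Both distributions are close to uniform, making this a harder comparison.

H(A) = 1.5845 bits
H(B) = 1.5632 bits

The distribution closer to uniform has higher entropy.
Answer: A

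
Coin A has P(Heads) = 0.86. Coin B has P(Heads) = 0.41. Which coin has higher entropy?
B

For binary distributions, entropy is maximized at p=0.5 and decreases as p moves toward 0 or 1.

H(A) = H(0.86) = 0.5842 bits
H(B) = H(0.41) = 0.9765 bits

Distribution B (p=0.41) is closer to uniform (p=0.5), so it has higher entropy.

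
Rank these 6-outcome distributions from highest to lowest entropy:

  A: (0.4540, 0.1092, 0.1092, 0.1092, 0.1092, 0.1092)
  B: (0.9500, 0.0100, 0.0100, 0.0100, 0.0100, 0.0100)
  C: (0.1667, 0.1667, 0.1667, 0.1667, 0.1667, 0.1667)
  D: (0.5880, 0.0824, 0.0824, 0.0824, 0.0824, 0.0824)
C > A > D > B

Key insight: Entropy is maximized by uniform distributions and minimized by concentrated distributions.

Entropies:
  H(A) = 2.2617 bits
  H(B) = 0.4025 bits
  H(C) = 2.5850 bits
  H(D) = 1.9342 bits

Ranking: C > A > D > B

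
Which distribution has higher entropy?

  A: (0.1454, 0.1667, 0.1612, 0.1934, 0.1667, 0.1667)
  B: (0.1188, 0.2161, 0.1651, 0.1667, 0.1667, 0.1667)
A

Both distributions are close to uniform, making this a harder comparison.

H(A) = 2.5798 bits
H(B) = 2.5642 bits

The distribution closer to uniform has higher entropy.
Answer: A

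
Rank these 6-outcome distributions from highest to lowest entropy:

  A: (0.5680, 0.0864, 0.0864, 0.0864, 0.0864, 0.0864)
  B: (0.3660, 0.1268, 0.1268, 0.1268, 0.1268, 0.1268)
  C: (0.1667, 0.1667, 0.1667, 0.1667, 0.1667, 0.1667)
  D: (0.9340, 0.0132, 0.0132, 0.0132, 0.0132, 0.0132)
C > B > A > D

Key insight: Entropy is maximized by uniform distributions and minimized by concentrated distributions.

Entropies:
  H(A) = 1.9897 bits
  H(B) = 2.4197 bits
  H(C) = 2.5850 bits
  H(D) = 0.5041 bits

Ranking: C > B > A > D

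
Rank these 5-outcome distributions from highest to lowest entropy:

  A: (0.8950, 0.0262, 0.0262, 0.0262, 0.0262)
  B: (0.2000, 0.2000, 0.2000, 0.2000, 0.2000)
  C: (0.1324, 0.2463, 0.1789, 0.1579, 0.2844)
B > C > A

Key insight: Entropy is maximized by uniform distributions and minimized by concentrated distributions.

- Uniform distributions have maximum entropy log₂(5) = 2.3219 bits
- The more "peaked" or concentrated a distribution, the lower its entropy

Entropies:
  H(A) = 0.6946 bits
  H(B) = 2.3219 bits
  H(C) = 2.2648 bits

Ranking: B > C > A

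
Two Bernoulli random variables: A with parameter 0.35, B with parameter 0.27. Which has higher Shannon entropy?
A

For binary distributions, entropy is maximized at p=0.5 and decreases as p moves toward 0 or 1.

H(A) = H(0.35) = 0.9341 bits
H(B) = H(0.27) = 0.8415 bits

Distribution A (p=0.35) is closer to uniform (p=0.5), so it has higher entropy.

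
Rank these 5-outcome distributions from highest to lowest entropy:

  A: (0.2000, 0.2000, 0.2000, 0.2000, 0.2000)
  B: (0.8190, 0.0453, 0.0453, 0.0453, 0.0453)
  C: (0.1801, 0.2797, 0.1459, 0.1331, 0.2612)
A > C > B

Key insight: Entropy is maximized by uniform distributions and minimized by concentrated distributions.

- Uniform distributions have maximum entropy log₂(5) = 2.3219 bits
- The more "peaked" or concentrated a distribution, the lower its entropy

Entropies:
  H(A) = 2.3219 bits
  H(B) = 1.0443 bits
  H(C) = 2.2578 bits

Ranking: A > C > B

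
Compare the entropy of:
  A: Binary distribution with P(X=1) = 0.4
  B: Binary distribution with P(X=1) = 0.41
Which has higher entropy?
B

For binary distributions, entropy is maximized at p=0.5 and decreases as p moves toward 0 or 1.

H(A) = H(0.4) = 0.9710 bits
H(B) = H(0.41) = 0.9765 bits

Distribution B (p=0.41) is closer to uniform (p=0.5), so it has higher entropy.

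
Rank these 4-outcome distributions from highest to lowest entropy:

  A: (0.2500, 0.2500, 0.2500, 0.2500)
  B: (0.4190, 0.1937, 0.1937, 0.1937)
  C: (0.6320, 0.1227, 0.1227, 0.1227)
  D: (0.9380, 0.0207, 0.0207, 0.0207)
A > B > C > D

Key insight: Entropy is maximized by uniform distributions and minimized by concentrated distributions.

Entropies:
  H(A) = 2.0000 bits
  H(B) = 1.9018 bits
  H(C) = 1.5324 bits
  H(D) = 0.4336 bits

Ranking: A > B > C > D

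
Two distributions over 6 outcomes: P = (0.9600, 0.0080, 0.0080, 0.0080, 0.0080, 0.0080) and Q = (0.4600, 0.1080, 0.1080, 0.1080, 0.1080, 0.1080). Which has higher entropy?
Q

P is highly concentrated on one outcome (96%), making it nearly deterministic. Q spreads its mass more evenly (max 46%). The more spread-out distribution has higher entropy: H(P) ≈ 0.335 bits, H(Q) ≈ 2.249 bits.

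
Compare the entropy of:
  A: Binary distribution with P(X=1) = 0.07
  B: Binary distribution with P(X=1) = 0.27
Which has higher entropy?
B

For binary distributions, entropy is maximized at p=0.5 and decreases as p moves toward 0 or 1.

H(A) = H(0.07) = 0.3659 bits
H(B) = H(0.27) = 0.8415 bits

Distribution B (p=0.27) is closer to uniform (p=0.5), so it has higher entropy.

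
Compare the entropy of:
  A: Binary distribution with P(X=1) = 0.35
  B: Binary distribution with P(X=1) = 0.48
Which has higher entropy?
B

For binary distributions, entropy is maximized at p=0.5 and decreases as p moves toward 0 or 1.

H(A) = H(0.35) = 0.9341 bits
H(B) = H(0.48) = 0.9988 bits

Distribution B (p=0.48) is closer to uniform (p=0.5), so it has higher entropy.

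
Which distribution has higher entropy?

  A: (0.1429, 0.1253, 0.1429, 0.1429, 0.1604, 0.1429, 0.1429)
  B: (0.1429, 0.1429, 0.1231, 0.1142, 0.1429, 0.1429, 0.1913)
A

Both distributions are close to uniform, making this a harder comparison.

H(A) = 2.8042 bits
H(B) = 2.7901 bits

The distribution closer to uniform has higher entropy.
Answer: A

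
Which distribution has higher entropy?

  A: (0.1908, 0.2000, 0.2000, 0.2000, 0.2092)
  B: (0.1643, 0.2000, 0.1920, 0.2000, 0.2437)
A

Both distributions are close to uniform, making this a harder comparison.

H(A) = 2.3213 bits
H(B) = 2.3103 bits

The distribution closer to uniform has higher entropy.
Answer: A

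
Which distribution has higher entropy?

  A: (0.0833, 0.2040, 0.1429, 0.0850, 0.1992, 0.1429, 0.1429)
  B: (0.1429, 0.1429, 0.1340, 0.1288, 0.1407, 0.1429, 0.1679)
B

Both distributions are close to uniform, making this a harder comparison.

H(A) = 2.7356 bits
H(B) = 2.8029 bits

The distribution closer to uniform has higher entropy.
Answer: B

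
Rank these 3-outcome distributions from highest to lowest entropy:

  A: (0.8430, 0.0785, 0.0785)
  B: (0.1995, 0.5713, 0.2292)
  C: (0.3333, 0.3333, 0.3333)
C > B > A

Key insight: Entropy is maximized by uniform distributions and minimized by concentrated distributions.

- Uniform distributions have maximum entropy log₂(3) = 1.5850 bits
- The more "peaked" or concentrated a distribution, the lower its entropy

Entropies:
  H(A) = 0.7841 bits
  H(B) = 1.4125 bits
  H(C) = 1.5850 bits

Ranking: C > B > A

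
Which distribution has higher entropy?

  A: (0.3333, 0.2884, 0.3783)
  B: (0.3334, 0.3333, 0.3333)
B

Both distributions are close to uniform, making this a harder comparison.

H(A) = 1.5762 bits
H(B) = 1.5850 bits

The distribution closer to uniform has higher entropy.
Answer: B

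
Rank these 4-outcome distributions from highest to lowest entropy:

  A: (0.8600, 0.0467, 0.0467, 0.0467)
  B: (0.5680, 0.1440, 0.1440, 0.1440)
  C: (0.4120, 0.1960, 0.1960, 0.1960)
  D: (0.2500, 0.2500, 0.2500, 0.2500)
D > C > B > A

Key insight: Entropy is maximized by uniform distributions and minimized by concentrated distributions.

Entropies:
  H(A) = 0.8061 bits
  H(B) = 1.6713 bits
  H(C) = 1.9095 bits
  H(D) = 2.0000 bits

Ranking: D > C > B > A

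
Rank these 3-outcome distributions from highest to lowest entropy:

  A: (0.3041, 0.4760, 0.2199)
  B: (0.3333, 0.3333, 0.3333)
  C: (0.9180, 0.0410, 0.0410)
B > A > C

Key insight: Entropy is maximized by uniform distributions and minimized by concentrated distributions.

- Uniform distributions have maximum entropy log₂(3) = 1.5850 bits
- The more "peaked" or concentrated a distribution, the lower its entropy

Entropies:
  H(A) = 1.5125 bits
  H(B) = 1.5850 bits
  H(C) = 0.4912 bits

Ranking: B > A > C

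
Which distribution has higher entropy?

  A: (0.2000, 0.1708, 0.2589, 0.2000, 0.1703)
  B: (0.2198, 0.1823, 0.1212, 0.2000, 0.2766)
A

Both distributions are close to uniform, making this a harder comparison.

H(A) = 2.3039 bits
H(B) = 2.2744 bits

The distribution closer to uniform has higher entropy.
Answer: A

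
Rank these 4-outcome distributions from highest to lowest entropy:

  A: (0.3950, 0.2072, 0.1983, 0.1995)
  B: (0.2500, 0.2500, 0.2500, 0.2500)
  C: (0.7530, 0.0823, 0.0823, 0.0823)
B > A > C

Key insight: Entropy is maximized by uniform distributions and minimized by concentrated distributions.

- Uniform distributions have maximum entropy log₂(4) = 2.0000 bits
- The more "peaked" or concentrated a distribution, the lower its entropy

Entropies:
  H(A) = 1.9267 bits
  H(B) = 2.0000 bits
  H(C) = 1.1980 bits

Ranking: B > A > C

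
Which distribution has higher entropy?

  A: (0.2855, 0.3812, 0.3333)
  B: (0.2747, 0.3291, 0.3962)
A

Both distributions are close to uniform, making this a harder comparison.

H(A) = 1.5750 bits
H(B) = 1.5689 bits

The distribution closer to uniform has higher entropy.
Answer: A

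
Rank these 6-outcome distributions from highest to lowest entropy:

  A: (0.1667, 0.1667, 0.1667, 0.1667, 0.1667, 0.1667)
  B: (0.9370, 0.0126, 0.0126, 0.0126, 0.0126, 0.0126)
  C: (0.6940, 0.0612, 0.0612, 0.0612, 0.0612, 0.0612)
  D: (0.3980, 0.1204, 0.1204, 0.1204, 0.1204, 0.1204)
A > D > C > B

Key insight: Entropy is maximized by uniform distributions and minimized by concentrated distributions.

Entropies:
  H(A) = 2.5850 bits
  H(B) = 0.4855 bits
  H(C) = 1.5990 bits
  H(D) = 2.3676 bits

Ranking: A > D > C > B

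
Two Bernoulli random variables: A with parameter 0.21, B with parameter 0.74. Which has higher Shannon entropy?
B

For binary distributions, entropy is maximized at p=0.5 and decreases as p moves toward 0 or 1.

H(A) = H(0.21) = 0.7415 bits
H(B) = H(0.74) = 0.8267 bits

Distribution B (p=0.74) is closer to uniform (p=0.5), so it has higher entropy.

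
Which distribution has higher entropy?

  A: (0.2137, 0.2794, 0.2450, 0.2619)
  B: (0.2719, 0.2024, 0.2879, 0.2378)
A

Both distributions are close to uniform, making this a harder comparison.

H(A) = 1.9931 bits
H(B) = 1.9873 bits

The distribution closer to uniform has higher entropy.
Answer: A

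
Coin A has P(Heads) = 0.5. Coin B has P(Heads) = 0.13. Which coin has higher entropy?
A

For binary distributions, entropy is maximized at p=0.5 and decreases as p moves toward 0 or 1.

H(A) = H(0.5) = 1.0000 bits
H(B) = H(0.13) = 0.5574 bits

Distribution A (p=0.5) is closer to uniform (p=0.5), so it has higher entropy.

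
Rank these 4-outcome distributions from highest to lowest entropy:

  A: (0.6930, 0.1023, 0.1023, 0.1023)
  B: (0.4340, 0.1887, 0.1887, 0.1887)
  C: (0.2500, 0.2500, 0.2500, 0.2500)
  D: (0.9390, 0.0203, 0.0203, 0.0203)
C > B > A > D

Key insight: Entropy is maximized by uniform distributions and minimized by concentrated distributions.

Entropies:
  H(A) = 1.3763 bits
  H(B) = 1.8845 bits
  H(C) = 2.0000 bits
  H(D) = 0.4281 bits

Ranking: C > B > A > D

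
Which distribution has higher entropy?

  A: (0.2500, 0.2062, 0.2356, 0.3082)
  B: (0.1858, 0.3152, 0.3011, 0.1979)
A

Both distributions are close to uniform, making this a harder comparison.

H(A) = 1.9844 bits
H(B) = 1.9601 bits

The distribution closer to uniform has higher entropy.
Answer: A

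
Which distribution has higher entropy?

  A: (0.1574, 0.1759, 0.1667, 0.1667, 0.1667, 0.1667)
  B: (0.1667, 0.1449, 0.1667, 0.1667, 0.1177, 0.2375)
A

Both distributions are close to uniform, making this a harder comparison.

H(A) = 2.5842 bits
H(B) = 2.5521 bits

The distribution closer to uniform has higher entropy.
Answer: A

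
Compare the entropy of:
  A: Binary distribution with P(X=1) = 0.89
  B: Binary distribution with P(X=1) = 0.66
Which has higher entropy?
B

For binary distributions, entropy is maximized at p=0.5 and decreases as p moves toward 0 or 1.

H(A) = H(0.89) = 0.4999 bits
H(B) = H(0.66) = 0.9248 bits

Distribution B (p=0.66) is closer to uniform (p=0.5), so it has higher entropy.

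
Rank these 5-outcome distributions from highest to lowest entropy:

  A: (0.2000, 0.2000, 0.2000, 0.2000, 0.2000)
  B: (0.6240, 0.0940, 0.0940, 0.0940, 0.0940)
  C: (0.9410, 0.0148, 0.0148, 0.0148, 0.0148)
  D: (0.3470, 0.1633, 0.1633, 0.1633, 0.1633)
A > D > B > C

Key insight: Entropy is maximized by uniform distributions and minimized by concentrated distributions.

Entropies:
  H(A) = 2.3219 bits
  H(B) = 1.7072 bits
  H(C) = 0.4415 bits
  H(D) = 2.2374 bits

Ranking: A > D > B > C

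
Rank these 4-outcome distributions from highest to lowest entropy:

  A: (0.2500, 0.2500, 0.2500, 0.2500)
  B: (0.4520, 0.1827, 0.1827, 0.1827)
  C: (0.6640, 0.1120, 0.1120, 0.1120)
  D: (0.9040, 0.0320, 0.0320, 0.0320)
A > B > C > D

Key insight: Entropy is maximized by uniform distributions and minimized by concentrated distributions.

Entropies:
  H(A) = 2.0000 bits
  H(B) = 1.8619 bits
  H(C) = 1.4535 bits
  H(D) = 0.6083 bits

Ranking: A > B > C > D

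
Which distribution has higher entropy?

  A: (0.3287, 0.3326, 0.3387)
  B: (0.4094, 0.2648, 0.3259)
A

Both distributions are close to uniform, making this a harder comparison.

H(A) = 1.5849 bits
H(B) = 1.5622 bits

The distribution closer to uniform has higher entropy.
Answer: A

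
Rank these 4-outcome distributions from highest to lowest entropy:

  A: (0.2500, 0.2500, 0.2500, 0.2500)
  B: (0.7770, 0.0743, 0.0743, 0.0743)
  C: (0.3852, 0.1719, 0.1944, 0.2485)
A > C > B

Key insight: Entropy is maximized by uniform distributions and minimized by concentrated distributions.

- Uniform distributions have maximum entropy log₂(4) = 2.0000 bits
- The more "peaked" or concentrated a distribution, the lower its entropy

Entropies:
  H(A) = 2.0000 bits
  H(B) = 1.1191 bits
  H(C) = 1.9254 bits

Ranking: A > C > B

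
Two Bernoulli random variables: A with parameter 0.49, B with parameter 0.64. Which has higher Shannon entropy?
A

For binary distributions, entropy is maximized at p=0.5 and decreases as p moves toward 0 or 1.

H(A) = H(0.49) = 0.9997 bits
H(B) = H(0.64) = 0.9427 bits

Distribution A (p=0.49) is closer to uniform (p=0.5), so it has higher entropy.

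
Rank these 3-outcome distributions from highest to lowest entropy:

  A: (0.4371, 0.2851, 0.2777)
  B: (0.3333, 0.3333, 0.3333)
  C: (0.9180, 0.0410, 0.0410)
B > A > C

Key insight: Entropy is maximized by uniform distributions and minimized by concentrated distributions.

- Uniform distributions have maximum entropy log₂(3) = 1.5850 bits
- The more "peaked" or concentrated a distribution, the lower its entropy

Entropies:
  H(A) = 1.5514 bits
  H(B) = 1.5850 bits
  H(C) = 0.4912 bits

Ranking: B > A > C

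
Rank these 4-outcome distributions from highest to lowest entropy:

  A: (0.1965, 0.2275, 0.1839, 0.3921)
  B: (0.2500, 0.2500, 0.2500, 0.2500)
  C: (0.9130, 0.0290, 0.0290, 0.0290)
B > A > C

Key insight: Entropy is maximized by uniform distributions and minimized by concentrated distributions.

- Uniform distributions have maximum entropy log₂(4) = 2.0000 bits
- The more "peaked" or concentrated a distribution, the lower its entropy

Entropies:
  H(A) = 1.9261 bits
  H(B) = 2.0000 bits
  H(C) = 0.5643 bits

Ranking: B > A > C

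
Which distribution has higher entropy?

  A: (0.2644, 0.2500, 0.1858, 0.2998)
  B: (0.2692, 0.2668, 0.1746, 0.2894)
A

Both distributions are close to uniform, making this a harder comparison.

H(A) = 1.9796 bits
H(B) = 1.9755 bits

The distribution closer to uniform has higher entropy.
Answer: A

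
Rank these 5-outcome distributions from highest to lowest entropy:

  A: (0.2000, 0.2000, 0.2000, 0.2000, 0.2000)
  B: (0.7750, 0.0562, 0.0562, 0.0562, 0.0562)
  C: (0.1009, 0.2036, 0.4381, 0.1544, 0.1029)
A > C > B

Key insight: Entropy is maximized by uniform distributions and minimized by concentrated distributions.

- Uniform distributions have maximum entropy log₂(5) = 2.3219 bits
- The more "peaked" or concentrated a distribution, the lower its entropy

Entropies:
  H(A) = 2.3219 bits
  H(B) = 1.2192 bits
  H(C) = 2.0768 bits

Ranking: A > C > B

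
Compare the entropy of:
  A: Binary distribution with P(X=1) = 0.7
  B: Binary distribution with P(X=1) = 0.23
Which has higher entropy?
A

For binary distributions, entropy is maximized at p=0.5 and decreases as p moves toward 0 or 1.

H(A) = H(0.7) = 0.8813 bits
H(B) = H(0.23) = 0.7780 bits

Distribution A (p=0.7) is closer to uniform (p=0.5), so it has higher entropy.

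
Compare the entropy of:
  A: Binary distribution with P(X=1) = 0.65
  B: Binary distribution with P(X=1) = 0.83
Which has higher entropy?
A

For binary distributions, entropy is maximized at p=0.5 and decreases as p moves toward 0 or 1.

H(A) = H(0.65) = 0.9341 bits
H(B) = H(0.83) = 0.6577 bits

Distribution A (p=0.65) is closer to uniform (p=0.5), so it has higher entropy.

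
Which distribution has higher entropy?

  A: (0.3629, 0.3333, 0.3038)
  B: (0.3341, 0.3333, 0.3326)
B

Both distributions are close to uniform, making this a harder comparison.

H(A) = 1.5812 bits
H(B) = 1.5850 bits

The distribution closer to uniform has higher entropy.
Answer: B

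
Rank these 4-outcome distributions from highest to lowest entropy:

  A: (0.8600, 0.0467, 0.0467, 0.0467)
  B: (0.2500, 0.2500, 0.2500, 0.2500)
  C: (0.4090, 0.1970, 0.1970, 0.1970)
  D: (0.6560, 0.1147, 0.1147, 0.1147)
B > C > D > A

Key insight: Entropy is maximized by uniform distributions and minimized by concentrated distributions.

Entropies:
  H(A) = 0.8061 bits
  H(B) = 2.0000 bits
  H(C) = 1.9127 bits
  H(D) = 1.4738 bits

Ranking: B > C > D > A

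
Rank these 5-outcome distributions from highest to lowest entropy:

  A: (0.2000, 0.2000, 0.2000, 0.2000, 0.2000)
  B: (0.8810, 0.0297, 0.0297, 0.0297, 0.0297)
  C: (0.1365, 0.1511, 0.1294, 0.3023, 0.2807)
A > C > B

Key insight: Entropy is maximized by uniform distributions and minimized by concentrated distributions.

- Uniform distributions have maximum entropy log₂(5) = 2.3219 bits
- The more "peaked" or concentrated a distribution, the lower its entropy

Entropies:
  H(A) = 2.3219 bits
  H(B) = 0.7645 bits
  H(C) = 2.2222 bits

Ranking: A > C > B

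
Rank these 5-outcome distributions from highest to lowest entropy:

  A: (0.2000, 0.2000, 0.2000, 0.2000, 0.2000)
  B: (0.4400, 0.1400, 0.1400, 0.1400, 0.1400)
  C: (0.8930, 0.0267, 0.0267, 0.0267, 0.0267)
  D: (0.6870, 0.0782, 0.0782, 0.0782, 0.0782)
A > B > D > C

Key insight: Entropy is maximized by uniform distributions and minimized by concentrated distributions.

Entropies:
  H(A) = 2.3219 bits
  H(B) = 2.1096 bits
  H(C) = 0.7048 bits
  H(D) = 1.5226 bits

Ranking: A > B > D > C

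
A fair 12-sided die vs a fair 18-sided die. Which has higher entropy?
18-sided die

Both are uniform distributions; for uniform over n outcomes, H = log₂(n). H(12-sided) = log₂(12) = 3.585 bits and H(18-sided) = log₂(18) = 4.170 bits. More outcomes in a uniform distribution means higher entropy.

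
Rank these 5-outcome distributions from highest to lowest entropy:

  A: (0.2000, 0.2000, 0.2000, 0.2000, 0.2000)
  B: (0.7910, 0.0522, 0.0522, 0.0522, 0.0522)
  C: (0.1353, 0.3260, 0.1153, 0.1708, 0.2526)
A > C > B

Key insight: Entropy is maximized by uniform distributions and minimized by concentrated distributions.

- Uniform distributions have maximum entropy log₂(5) = 2.3219 bits
- The more "peaked" or concentrated a distribution, the lower its entropy

Entropies:
  H(A) = 2.3219 bits
  H(B) = 1.1576 bits
  H(C) = 2.2139 bits

Ranking: A > C > B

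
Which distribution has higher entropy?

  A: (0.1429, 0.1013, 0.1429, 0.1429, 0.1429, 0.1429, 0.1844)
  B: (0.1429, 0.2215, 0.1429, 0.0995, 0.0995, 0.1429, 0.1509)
A

Both distributions are close to uniform, making this a harder comparison.

H(A) = 2.7897 bits
H(B) = 2.7591 bits

The distribution closer to uniform has higher entropy.
Answer: A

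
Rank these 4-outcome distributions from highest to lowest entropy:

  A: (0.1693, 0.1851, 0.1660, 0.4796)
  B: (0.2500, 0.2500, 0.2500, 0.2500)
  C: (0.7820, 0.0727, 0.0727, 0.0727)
B > A > C

Key insight: Entropy is maximized by uniform distributions and minimized by concentrated distributions.

- Uniform distributions have maximum entropy log₂(4) = 2.0000 bits
- The more "peaked" or concentrated a distribution, the lower its entropy

Entropies:
  H(A) = 1.8227 bits
  H(B) = 2.0000 bits
  H(C) = 1.1020 bits

Ranking: B > A > C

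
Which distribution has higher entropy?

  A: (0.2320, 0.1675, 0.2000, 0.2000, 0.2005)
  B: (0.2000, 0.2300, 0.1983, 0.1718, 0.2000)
B

Both distributions are close to uniform, making this a harder comparison.

H(A) = 2.3144 bits
H(B) = 2.3158 bits

The distribution closer to uniform has higher entropy.
Answer: B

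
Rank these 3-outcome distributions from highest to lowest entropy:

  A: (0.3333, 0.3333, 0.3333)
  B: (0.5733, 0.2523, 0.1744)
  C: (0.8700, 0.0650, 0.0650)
A > B > C

Key insight: Entropy is maximized by uniform distributions and minimized by concentrated distributions.

- Uniform distributions have maximum entropy log₂(3) = 1.5850 bits
- The more "peaked" or concentrated a distribution, the lower its entropy

Entropies:
  H(A) = 1.5850 bits
  H(B) = 1.4008 bits
  H(C) = 0.6874 bits

Ranking: A > B > C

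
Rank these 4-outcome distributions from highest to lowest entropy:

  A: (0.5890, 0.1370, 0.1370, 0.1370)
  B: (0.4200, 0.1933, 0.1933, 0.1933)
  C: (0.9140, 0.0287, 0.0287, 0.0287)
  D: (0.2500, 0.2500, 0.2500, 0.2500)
D > B > A > C

Key insight: Entropy is maximized by uniform distributions and minimized by concentrated distributions.

Entropies:
  H(A) = 1.6284 bits
  H(B) = 1.9007 bits
  H(C) = 0.5593 bits
  H(D) = 2.0000 bits

Ranking: D > B > A > C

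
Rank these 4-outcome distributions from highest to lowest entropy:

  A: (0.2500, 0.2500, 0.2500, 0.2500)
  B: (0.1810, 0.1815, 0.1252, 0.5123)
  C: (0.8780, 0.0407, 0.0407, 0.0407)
A > B > C

Key insight: Entropy is maximized by uniform distributions and minimized by concentrated distributions.

- Uniform distributions have maximum entropy log₂(4) = 2.0000 bits
- The more "peaked" or concentrated a distribution, the lower its entropy

Entropies:
  H(A) = 2.0000 bits
  H(B) = 1.7628 bits
  H(C) = 0.7284 bits

Ranking: A > B > C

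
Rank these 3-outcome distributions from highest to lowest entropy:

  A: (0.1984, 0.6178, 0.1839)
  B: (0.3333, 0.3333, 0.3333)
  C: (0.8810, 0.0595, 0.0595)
B > A > C

Key insight: Entropy is maximized by uniform distributions and minimized by concentrated distributions.

- Uniform distributions have maximum entropy log₂(3) = 1.5850 bits
- The more "peaked" or concentrated a distribution, the lower its entropy

Entropies:
  H(A) = 1.3415 bits
  H(B) = 1.5850 bits
  H(C) = 0.6455 bits

Ranking: B > A > C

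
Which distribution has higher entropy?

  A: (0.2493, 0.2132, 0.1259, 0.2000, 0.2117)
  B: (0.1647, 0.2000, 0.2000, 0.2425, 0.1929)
B

Both distributions are close to uniform, making this a harder comparison.

H(A) = 2.2898 bits
H(B) = 2.3109 bits

The distribution closer to uniform has higher entropy.
Answer: B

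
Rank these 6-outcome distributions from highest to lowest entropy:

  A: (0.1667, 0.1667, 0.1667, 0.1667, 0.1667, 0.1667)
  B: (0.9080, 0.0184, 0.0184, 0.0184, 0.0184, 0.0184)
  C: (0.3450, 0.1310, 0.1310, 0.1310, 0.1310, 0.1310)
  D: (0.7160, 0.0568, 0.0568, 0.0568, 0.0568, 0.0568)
A > C > D > B

Key insight: Entropy is maximized by uniform distributions and minimized by concentrated distributions.

Entropies:
  H(A) = 2.5850 bits
  H(B) = 0.6567 bits
  H(C) = 2.4504 bits
  H(D) = 1.5203 bits

Ranking: A > C > D > B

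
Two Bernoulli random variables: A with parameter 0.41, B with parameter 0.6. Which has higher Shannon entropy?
A

For binary distributions, entropy is maximized at p=0.5 and decreases as p moves toward 0 or 1.

H(A) = H(0.41) = 0.9765 bits
H(B) = H(0.6) = 0.9710 bits

Distribution A (p=0.41) is closer to uniform (p=0.5), so it has higher entropy.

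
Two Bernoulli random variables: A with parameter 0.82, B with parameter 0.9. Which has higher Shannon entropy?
A

For binary distributions, entropy is maximized at p=0.5 and decreases as p moves toward 0 or 1.

H(A) = H(0.82) = 0.6801 bits
H(B) = H(0.9) = 0.4690 bits

Distribution A (p=0.82) is closer to uniform (p=0.5), so it has higher entropy.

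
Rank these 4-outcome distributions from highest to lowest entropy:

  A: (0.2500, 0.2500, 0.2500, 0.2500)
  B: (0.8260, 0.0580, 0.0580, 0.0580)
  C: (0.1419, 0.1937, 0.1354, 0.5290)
A > C > B

Key insight: Entropy is maximized by uniform distributions and minimized by concentrated distributions.

- Uniform distributions have maximum entropy log₂(4) = 2.0000 bits
- The more "peaked" or concentrated a distribution, the lower its entropy

Entropies:
  H(A) = 2.0000 bits
  H(B) = 0.9426 bits
  H(C) = 1.7350 bits

Ranking: A > C > B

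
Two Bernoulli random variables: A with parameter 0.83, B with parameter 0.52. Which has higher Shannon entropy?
B

For binary distributions, entropy is maximized at p=0.5 and decreases as p moves toward 0 or 1.

H(A) = H(0.83) = 0.6577 bits
H(B) = H(0.52) = 0.9988 bits

Distribution B (p=0.52) is closer to uniform (p=0.5), so it has higher entropy.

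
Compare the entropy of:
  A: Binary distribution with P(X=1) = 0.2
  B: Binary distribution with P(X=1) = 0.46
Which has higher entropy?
B

For binary distributions, entropy is maximized at p=0.5 and decreases as p moves toward 0 or 1.

H(A) = H(0.2) = 0.7219 bits
H(B) = H(0.46) = 0.9954 bits

Distribution B (p=0.46) is closer to uniform (p=0.5), so it has higher entropy.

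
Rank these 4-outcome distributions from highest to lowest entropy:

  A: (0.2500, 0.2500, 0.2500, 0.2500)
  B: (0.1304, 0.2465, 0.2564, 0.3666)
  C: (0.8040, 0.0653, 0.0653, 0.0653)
A > B > C

Key insight: Entropy is maximized by uniform distributions and minimized by concentrated distributions.

- Uniform distributions have maximum entropy log₂(4) = 2.0000 bits
- The more "peaked" or concentrated a distribution, the lower its entropy

Entropies:
  H(A) = 2.0000 bits
  H(B) = 1.9155 bits
  H(C) = 1.0245 bits

Ranking: A > B > C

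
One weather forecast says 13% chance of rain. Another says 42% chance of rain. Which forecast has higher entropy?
42% forecast

Treat each forecast as a Bernoulli distribution. Binary entropy is maximized at p=0.5 and falls off symmetrically toward 0 or 1. The 42% forecast is closer to 50%, so it is more uncertain. H(13%) ≈ 0.557 bits, H(42%) ≈ 0.981 bits.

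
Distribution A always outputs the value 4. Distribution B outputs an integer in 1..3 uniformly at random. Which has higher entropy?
B

A is deterministic, so H(A) = 0. B is uniform over 3 outcomes, so H(B) = log₂(3) = 1.585 bits. Any distribution with genuine randomness has higher entropy than a deterministic one.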